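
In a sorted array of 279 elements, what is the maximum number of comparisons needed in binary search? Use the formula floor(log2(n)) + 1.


Binary search halves the search space each step.
Maximum comparisons = floor(log2(279)) + 1
log2(279) = 8.1241
floor(log2(279)) = 8, so 8 + 1 = 9
Final answer: 9


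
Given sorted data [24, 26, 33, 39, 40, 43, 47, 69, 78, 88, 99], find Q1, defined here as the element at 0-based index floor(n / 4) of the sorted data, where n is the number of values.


The list has n = 11 elements.
Q1 index = floor(11 / 4) = floor(2.75) = 2
Counting from index 0 in the sorted data, the element at index 2 is 33.
Final answer: 33


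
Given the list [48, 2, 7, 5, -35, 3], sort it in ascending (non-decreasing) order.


Original list: [48, 2, 7, 5, -35, 3]
Repeatedly take the smallest remaining element:
  Remaining [48, 2, 7, 5, -35, 3] -> smallest is -35
  Remaining [48, 2, 7, 5, 3] -> smallest is 2
  Remaining [48, 7, 5, 3] -> smallest is 3
  Remaining [48, 7, 5] -> smallest is 5
  Remaining [48, 7] -> smallest is 7
  Remaining [48] -> smallest is 48
Collecting the picks in order gives the sorted list.
Final answer: [-35, 2, 3, 5, 7, 48]


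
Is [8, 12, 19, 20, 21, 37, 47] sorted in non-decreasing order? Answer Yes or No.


Check consecutive pairs:
  8 <= 12? True
  12 <= 19? True
  19 <= 20? True
  20 <= 21? True
  21 <= 37? True
  37 <= 47? True
Every consecutive pair is in order, so the list is non-decreasing.
Final answer: Yes


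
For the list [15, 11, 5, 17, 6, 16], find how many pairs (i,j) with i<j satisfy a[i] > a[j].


For each element, count the later elements that are smaller than it:
  15 (index 0): smaller elements after it = [11, 5, 6] -> 3
  11 (index 1): smaller elements after it = [5, 6] -> 2
  5 (index 2): smaller elements after it = [] -> 0
  17 (index 3): smaller elements after it = [6, 16] -> 2
  6 (index 4): smaller elements after it = [] -> 0
Total inversions = 3 + 2 + 0 + 2 + 0 = 7
Final answer: 7


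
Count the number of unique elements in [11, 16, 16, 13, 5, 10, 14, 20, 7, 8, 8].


List all unique values:
Distinct values: [5, 7, 8, 10, 11, 13, 14, 16, 20]
Count = 9
Final answer: 9


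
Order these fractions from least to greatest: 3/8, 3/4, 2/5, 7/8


Convert to decimal for comparison:
  3/8 = 0.375
  3/4 = 0.75
  2/5 = 0.4
  7/8 = 0.875
Decimals in increasing order: 0.375 < 0.4 < 0.75 < 0.875
Writing each back as its fraction gives the sorted order.
Final answer: 3/8, 2/5, 3/4, 7/8


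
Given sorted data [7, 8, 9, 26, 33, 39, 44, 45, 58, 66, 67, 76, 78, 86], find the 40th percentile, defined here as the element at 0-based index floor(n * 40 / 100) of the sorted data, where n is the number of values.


The dataset has n = 14 elements.
Index = floor(14 * 40 / 100) = floor(560 / 100) = floor(5.6) = 5
Counting from index 0 in the sorted data, the element at index 5 is 39.
Final answer: 39


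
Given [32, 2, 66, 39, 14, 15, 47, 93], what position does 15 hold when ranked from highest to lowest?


Sort descending: [93, 66, 47, 39, 32, 15, 14, 2]
Find 15 in the sorted list.
15 is at position 6.
Final answer: 6


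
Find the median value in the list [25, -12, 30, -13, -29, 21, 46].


First, sort the list: [-29, -13, -12, 21, 25, 30, 46]
The list has 7 elements (odd count).
The middle index is 3 (0-based), and the element there is 21.
Final answer: 21


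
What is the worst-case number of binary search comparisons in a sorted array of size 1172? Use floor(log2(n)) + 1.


Binary search halves the search space each step.
Maximum comparisons = floor(log2(1172)) + 1
log2(1172) = 10.1948
floor(log2(1172)) = 10, so 10 + 1 = 11
Final answer: 11


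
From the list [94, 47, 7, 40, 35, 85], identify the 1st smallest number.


Sort ascending: [7, 35, 40, 47, 85, 94]
The 1st element (1-indexed) is at index 0.
Value = 7
Final answer: 7


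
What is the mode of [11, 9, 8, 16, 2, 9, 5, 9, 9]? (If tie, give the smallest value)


Count the frequency of each value:
  2 appears 1 time(s)
  5 appears 1 time(s)
  8 appears 1 time(s)
  9 appears 4 time(s)
  11 appears 1 time(s)
  16 appears 1 time(s)
Maximum frequency is 4.
Only 9 reaches that frequency, so it is the mode.
Final answer: 9


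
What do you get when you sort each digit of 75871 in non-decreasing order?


The number 75871 has digits: 7, 5, 8, 7, 1
Sorted: 1, 5, 7, 7, 8
Joining the sorted digits gives the result.
Final answer: 15778


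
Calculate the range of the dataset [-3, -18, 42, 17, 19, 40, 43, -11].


Maximum value: 43
Minimum value: -18
Range = 43 - (-18) = 61
Final answer: 61


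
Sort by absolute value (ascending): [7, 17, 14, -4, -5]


Compute absolute values:
  |7| = 7
  |17| = 17
  |14| = 14
  |-4| = 4
  |-5| = 5
Absolute values in increasing order: 4 < 5 < 7 < 14 < 17
Listing the original numbers in that order gives the answer.
Final answer: [-4, -5, 7, 14, 17]


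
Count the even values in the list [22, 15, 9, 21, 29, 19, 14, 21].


Check each element:
  22 is even
  15 is odd
  9 is odd
  21 is odd
  29 is odd
  19 is odd
  14 is even
  21 is odd
Evens: [22, 14]
Count of evens = 2
Final answer: 2


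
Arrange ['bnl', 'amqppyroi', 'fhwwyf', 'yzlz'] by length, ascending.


Compute lengths:
  'bnl' has length 3
  'amqppyroi' has length 9
  'fhwwyf' has length 6
  'yzlz' has length 4
Lengths in increasing order: 3 < 4 < 6 < 9
Listing the words in that order gives the answer.
Final answer: ['bnl', 'yzlz', 'fhwwyf', 'amqppyroi']


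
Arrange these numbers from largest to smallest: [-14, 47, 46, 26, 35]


Original list: [-14, 47, 46, 26, 35]
Repeatedly take the largest remaining element:
  Remaining [-14, 47, 46, 26, 35] -> largest is 47
  Remaining [-14, 46, 26, 35] -> largest is 46
  Remaining [-14, 26, 35] -> largest is 35
  Remaining [-14, 26] -> largest is 26
  Remaining [-14] -> largest is -14
Collecting the picks in order gives the descending list.
Final answer: [47, 46, 35, 26, -14]


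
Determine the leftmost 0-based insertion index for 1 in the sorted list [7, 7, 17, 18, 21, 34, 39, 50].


List is sorted: [7, 7, 17, 18, 21, 34, 39, 50]
We need the leftmost position where 1 can be inserted, i.e. the first index whose element is >= 1 (or the end of the list if none is).
Binary search with low=0, high=8 (0-based indices):
  low=0, high=8, mid=4: a[4]=21 >= 1, so high = 4
  low=0, high=4, mid=2: a[2]=17 >= 1, so high = 2
  low=0, high=2, mid=1: a[1]=7 >= 1, so high = 1
  low=0, high=1, mid=0: a[0]=7 >= 1, so high = 0
Now low = high = 0, so the insertion index is 0.
Final answer: 0


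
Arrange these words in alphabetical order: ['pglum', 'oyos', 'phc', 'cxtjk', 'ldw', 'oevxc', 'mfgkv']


Compare strings character by character (the first differing letter decides):
  'cxtjk' < 'ldw' since 'c' < 'l' at position 1
  'ldw' < 'mfgkv' since 'l' < 'm' at position 1
  'mfgkv' < 'oevxc' since 'm' < 'o' at position 1
  'oevxc' < 'oyos' since 'e' < 'y' at position 2
  'oyos' < 'pglum' since 'o' < 'p' at position 1
  'pglum' < 'phc' since 'g' < 'h' at position 2
Chaining these comparisons gives the alphabetical order.
Final answer: ['cxtjk', 'ldw', 'mfgkv', 'oevxc', 'oyos', 'pglum', 'phc']


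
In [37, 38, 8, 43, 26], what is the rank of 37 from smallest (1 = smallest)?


Sort ascending: [8, 26, 37, 38, 43]
Find 37 in the sorted list.
37 is at position 3 (1-indexed).
Final answer: 3


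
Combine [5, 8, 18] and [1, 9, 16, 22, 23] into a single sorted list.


List A: [5, 8, 18]
List B: [1, 9, 16, 22, 23]
Repeatedly compare the front elements and take the smaller:
  5 vs 1 -> take 1
  5 vs 9 -> take 5
  8 vs 9 -> take 8
  18 vs 9 -> take 9
  18 vs 16 -> take 16
  18 vs 22 -> take 18
  A is exhausted; append the rest of B: [22, 23]
Final answer: [1, 5, 8, 9, 16, 18, 22, 23]


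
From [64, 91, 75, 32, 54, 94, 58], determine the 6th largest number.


Sort descending: [94, 91, 75, 64, 58, 54, 32]
The 6th element (1-indexed) is at index 5.
Value = 54
Final answer: 54


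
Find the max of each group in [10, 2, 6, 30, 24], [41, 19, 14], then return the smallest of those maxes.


Find max of each group:
  Group 1: [10, 2, 6, 30, 24] -> max = 30
  Group 2: [41, 19, 14] -> max = 41
Maxes: [30, 41]
Minimum of maxes = 30
Final answer: 30


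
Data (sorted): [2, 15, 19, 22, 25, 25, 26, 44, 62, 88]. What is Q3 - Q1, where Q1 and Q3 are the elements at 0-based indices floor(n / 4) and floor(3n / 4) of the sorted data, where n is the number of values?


The data has n = 10 elements.
Q1 index = floor(10 / 4) = floor(2.5) = 2; Q3 index = floor(3 * 10 / 4) = floor(7.5) = 7
Q1 = element at index 2 = 19
Q3 = element at index 7 = 44
IQR = 44 - 19 = 25
Final answer: 25


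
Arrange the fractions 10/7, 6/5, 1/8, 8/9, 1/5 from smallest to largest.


Convert to decimal for comparison:
  10/7 = 1.4286
  6/5 = 1.2
  1/8 = 0.125
  8/9 = 0.8889
  1/5 = 0.2
Decimals in increasing order: 0.125 < 0.2 < 0.8889 < 1.2 < 1.4286
Writing each back as its fraction gives the sorted order.
Final answer: 1/8, 1/5, 8/9, 6/5, 10/7


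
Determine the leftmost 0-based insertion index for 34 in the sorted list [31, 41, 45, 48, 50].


List is sorted: [31, 41, 45, 48, 50]
We need the leftmost position where 34 can be inserted, i.e. the first index whose element is >= 34 (or the end of the list if none is).
Binary search with low=0, high=5 (0-based indices):
  low=0, high=5, mid=2: a[2]=45 >= 34, so high = 2
  low=0, high=2, mid=1: a[1]=41 >= 34, so high = 1
  low=0, high=1, mid=0: a[0]=31 < 34, so low = 1
Now low = high = 1, so the insertion index is 1.
Final answer: 1


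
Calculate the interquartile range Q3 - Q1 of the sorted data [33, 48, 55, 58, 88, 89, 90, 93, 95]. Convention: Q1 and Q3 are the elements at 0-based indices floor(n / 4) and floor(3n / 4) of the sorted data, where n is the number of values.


The data has n = 9 elements.
Q1 index = floor(9 / 4) = floor(2.25) = 2; Q3 index = floor(3 * 9 / 4) = floor(6.75) = 6
Q1 = element at index 2 = 55
Q3 = element at index 6 = 90
IQR = 90 - 55 = 35
Final answer: 35


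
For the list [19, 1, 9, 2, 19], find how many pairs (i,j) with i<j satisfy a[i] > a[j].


For each element, count the later elements that are smaller than it:
  19 (index 0): smaller elements after it = [1, 9, 2] -> 3
  1 (index 1): smaller elements after it = [] -> 0
  9 (index 2): smaller elements after it = [2] -> 1
  2 (index 3): smaller elements after it = [] -> 0
Total inversions = 3 + 0 + 1 + 0 = 4
Final answer: 4


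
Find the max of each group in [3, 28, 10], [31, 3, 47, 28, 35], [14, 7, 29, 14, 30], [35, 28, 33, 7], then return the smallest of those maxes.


Find max of each group:
  Group 1: [3, 28, 10] -> max = 28
  Group 2: [31, 3, 47, 28, 35] -> max = 47
  Group 3: [14, 7, 29, 14, 30] -> max = 30
  Group 4: [35, 28, 33, 7] -> max = 35
Maxes: [28, 47, 30, 35]
Minimum of maxes = 28
Final answer: 28


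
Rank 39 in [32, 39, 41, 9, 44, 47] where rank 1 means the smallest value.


Sort ascending: [9, 32, 39, 41, 44, 47]
Find 39 in the sorted list.
39 is at position 3 (1-indexed).
Final answer: 3


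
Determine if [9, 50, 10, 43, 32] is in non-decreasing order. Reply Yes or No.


Check consecutive pairs:
  9 <= 50? True
  50 <= 10? False
  10 <= 43? True
  43 <= 32? False
2 consecutive pair(s) are out of order, so the list is not sorted.
Final answer: No


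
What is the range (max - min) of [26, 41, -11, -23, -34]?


Maximum value: 41
Minimum value: -34
Range = 41 - (-34) = 75
Final answer: 75


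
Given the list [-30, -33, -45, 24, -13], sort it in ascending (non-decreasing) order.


Original list: [-30, -33, -45, 24, -13]
Repeatedly take the smallest remaining element:
  Remaining [-30, -33, -45, 24, -13] -> smallest is -45
  Remaining [-30, -33, 24, -13] -> smallest is -33
  Remaining [-30, 24, -13] -> smallest is -30
  Remaining [24, -13] -> smallest is -13
  Remaining [24] -> smallest is 24
Collecting the picks in order gives the sorted list.
Final answer: [-45, -33, -30, -13, 24]


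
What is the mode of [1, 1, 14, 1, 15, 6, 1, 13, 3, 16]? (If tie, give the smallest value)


Count the frequency of each value:
  1 appears 4 time(s)
  3 appears 1 time(s)
  6 appears 1 time(s)
  13 appears 1 time(s)
  14 appears 1 time(s)
  15 appears 1 time(s)
  16 appears 1 time(s)
Maximum frequency is 4.
Only 1 reaches that frequency, so it is the mode.
Final answer: 1


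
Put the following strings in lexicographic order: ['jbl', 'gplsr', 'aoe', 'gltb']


Compare strings character by character (the first differing letter decides):
  'aoe' < 'gltb' since 'a' < 'g' at position 1
  'gltb' < 'gplsr' since 'l' < 'p' at position 2
  'gplsr' < 'jbl' since 'g' < 'j' at position 1
Chaining these comparisons gives the alphabetical order.
Final answer: ['aoe', 'gltb', 'gplsr', 'jbl']


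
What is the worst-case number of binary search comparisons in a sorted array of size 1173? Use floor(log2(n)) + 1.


Binary search halves the search space each step.
Maximum comparisons = floor(log2(1173)) + 1
log2(1173) = 10.196
floor(log2(1173)) = 10, so 10 + 1 = 11
Final answer: 11


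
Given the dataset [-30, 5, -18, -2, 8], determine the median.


First, sort the list: [-30, -18, -2, 5, 8]
The list has 5 elements (odd count).
The middle index is 2 (0-based), and the element there is -2.
Final answer: -2


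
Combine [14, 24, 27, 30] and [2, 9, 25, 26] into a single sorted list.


List A: [14, 24, 27, 30]
List B: [2, 9, 25, 26]
Repeatedly compare the front elements and take the smaller:
  14 vs 2 -> take 2
  14 vs 9 -> take 9
  14 vs 25 -> take 14
  24 vs 25 -> take 24
  27 vs 25 -> take 25
  27 vs 26 -> take 26
  B is exhausted; append the rest of A: [27, 30]
Final answer: [2, 9, 14, 24, 25, 26, 27, 30]


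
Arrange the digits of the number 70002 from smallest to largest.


The number 70002 has digits: 7, 0, 0, 0, 2
Sorted: 0, 0, 0, 2, 7
Joining the sorted digits gives the result.
Final answer: 00027


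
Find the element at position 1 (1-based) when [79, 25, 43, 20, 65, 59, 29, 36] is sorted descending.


Sort descending: [79, 65, 59, 43, 36, 29, 25, 20]
The 1st element (1-indexed) is at index 0.
Value = 79
Final answer: 79


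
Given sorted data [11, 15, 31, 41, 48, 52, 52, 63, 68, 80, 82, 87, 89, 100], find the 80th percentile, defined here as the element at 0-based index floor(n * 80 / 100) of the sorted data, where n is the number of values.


The dataset has n = 14 elements.
Index = floor(14 * 80 / 100) = floor(1120 / 100) = floor(11.2) = 11
Counting from index 0 in the sorted data, the element at index 11 is 87.
Final answer: 87


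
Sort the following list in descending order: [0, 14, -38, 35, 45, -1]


Original list: [0, 14, -38, 35, 45, -1]
Repeatedly take the largest remaining element:
  Remaining [0, 14, -38, 35, 45, -1] -> largest is 45
  Remaining [0, 14, -38, 35, -1] -> largest is 35
  Remaining [0, 14, -38, -1] -> largest is 14
  Remaining [0, -38, -1] -> largest is 0
  Remaining [-38, -1] -> largest is -1
  Remaining [-38] -> largest is -38
Collecting the picks in order gives the descending list.
Final answer: [45, 35, 14, 0, -1, -38]


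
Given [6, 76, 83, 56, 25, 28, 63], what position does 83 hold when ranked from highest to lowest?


Sort descending: [83, 76, 63, 56, 28, 25, 6]
Find 83 in the sorted list.
83 is at position 1.
Final answer: 1


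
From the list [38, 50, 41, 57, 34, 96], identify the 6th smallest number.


Sort ascending: [34, 38, 41, 50, 57, 96]
The 6th element (1-indexed) is at index 5.
Value = 96
Final answer: 96


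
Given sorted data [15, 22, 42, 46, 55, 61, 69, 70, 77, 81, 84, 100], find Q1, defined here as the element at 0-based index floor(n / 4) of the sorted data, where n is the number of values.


The list has n = 12 elements.
Q1 index = floor(12 / 4) = floor(3) = 3
Counting from index 0 in the sorted data, the element at index 3 is 46.
Final answer: 46


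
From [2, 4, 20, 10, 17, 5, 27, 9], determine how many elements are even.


Check each element:
  2 is even
  4 is even
  20 is even
  10 is even
  17 is odd
  5 is odd
  27 is odd
  9 is odd
Evens: [2, 4, 20, 10]
Count of evens = 4
Final answer: 4


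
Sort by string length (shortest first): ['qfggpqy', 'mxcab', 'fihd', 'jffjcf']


Compute lengths:
  'qfggpqy' has length 7
  'mxcab' has length 5
  'fihd' has length 4
  'jffjcf' has length 6
Lengths in increasing order: 4 < 5 < 6 < 7
Listing the words in that order gives the answer.
Final answer: ['fihd', 'mxcab', 'jffjcf', 'qfggpqy']


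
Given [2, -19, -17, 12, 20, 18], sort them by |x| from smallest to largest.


Compute absolute values:
  |2| = 2
  |-19| = 19
  |-17| = 17
  |12| = 12
  |20| = 20
  |18| = 18
Absolute values in increasing order: 2 < 12 < 17 < 18 < 19 < 20
Listing the original numbers in that order gives the answer.
Final answer: [2, 12, -17, 18, -19, 20]


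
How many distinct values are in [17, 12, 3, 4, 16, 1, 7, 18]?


List all unique values:
Distinct values: [1, 3, 4, 7, 12, 16, 17, 18]
Count = 8
Final answer: 8


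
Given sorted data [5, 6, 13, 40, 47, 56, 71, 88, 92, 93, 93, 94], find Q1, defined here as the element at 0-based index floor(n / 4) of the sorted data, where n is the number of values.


The list has n = 12 elements.
Q1 index = floor(12 / 4) = floor(3) = 3
Counting from index 0 in the sorted data, the element at index 3 is 40.
Final answer: 40


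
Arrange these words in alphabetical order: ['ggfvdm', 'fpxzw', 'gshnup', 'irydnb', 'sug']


Compare strings character by character (the first differing letter decides):
  'fpxzw' < 'ggfvdm' since 'f' < 'g' at position 1
  'ggfvdm' < 'gshnup' since 'g' < 's' at position 2
  'gshnup' < 'irydnb' since 'g' < 'i' at position 1
  'irydnb' < 'sug' since 'i' < 's' at position 1
Chaining these comparisons gives the alphabetical order.
Final answer: ['fpxzw', 'ggfvdm', 'gshnup', 'irydnb', 'sug']


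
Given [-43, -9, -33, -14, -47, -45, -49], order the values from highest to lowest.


Original list: [-43, -9, -33, -14, -47, -45, -49]
Repeatedly take the largest remaining element:
  Remaining [-43, -9, -33, -14, -47, -45, -49] -> largest is -9
  Remaining [-43, -33, -14, -47, -45, -49] -> largest is -14
  Remaining [-43, -33, -47, -45, -49] -> largest is -33
  Remaining [-43, -47, -45, -49] -> largest is -43
  Remaining [-47, -45, -49] -> largest is -45
  Remaining [-47, -49] -> largest is -47
  Remaining [-49] -> largest is -49
Collecting the picks in order gives the descending list.
Final answer: [-9, -14, -33, -43, -45, -47, -49]


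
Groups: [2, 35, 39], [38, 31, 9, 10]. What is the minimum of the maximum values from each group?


Find max of each group:
  Group 1: [2, 35, 39] -> max = 39
  Group 2: [38, 31, 9, 10] -> max = 38
Maxes: [39, 38]
Minimum of maxes = 38
Final answer: 38


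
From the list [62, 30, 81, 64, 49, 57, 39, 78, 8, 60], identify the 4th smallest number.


Sort ascending: [8, 30, 39, 49, 57, 60, 62, 64, 78, 81]
The 4th element (1-indexed) is at index 3.
Value = 49
Final answer: 49


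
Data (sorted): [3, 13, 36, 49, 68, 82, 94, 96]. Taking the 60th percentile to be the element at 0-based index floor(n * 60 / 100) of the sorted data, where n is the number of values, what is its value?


The dataset has n = 8 elements.
Index = floor(8 * 60 / 100) = floor(480 / 100) = floor(4.8) = 4
Counting from index 0 in the sorted data, the element at index 4 is 68.
Final answer: 68


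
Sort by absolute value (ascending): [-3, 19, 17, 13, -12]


Compute absolute values:
  |-3| = 3
  |19| = 19
  |17| = 17
  |13| = 13
  |-12| = 12
Absolute values in increasing order: 3 < 12 < 13 < 17 < 19
Listing the original numbers in that order gives the answer.
Final answer: [-3, -12, 13, 17, 19]


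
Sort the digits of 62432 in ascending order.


The number 62432 has digits: 6, 2, 4, 3, 2
Sorted: 2, 2, 3, 4, 6
Joining the sorted digits gives the result.
Final answer: 22346


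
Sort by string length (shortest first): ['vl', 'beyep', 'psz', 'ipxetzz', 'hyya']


Compute lengths:
  'vl' has length 2
  'beyep' has length 5
  'psz' has length 3
  'ipxetzz' has length 7
  'hyya' has length 4
Lengths in increasing order: 2 < 3 < 4 < 5 < 7
Listing the words in that order gives the answer.
Final answer: ['vl', 'psz', 'hyya', 'beyep', 'ipxetzz']


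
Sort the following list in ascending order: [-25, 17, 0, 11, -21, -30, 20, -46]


Original list: [-25, 17, 0, 11, -21, -30, 20, -46]
Repeatedly take the smallest remaining element:
  Remaining [-25, 17, 0, 11, -21, -30, 20, -46] -> smallest is -46
  Remaining [-25, 17, 0, 11, -21, -30, 20] -> smallest is -30
  Remaining [-25, 17, 0, 11, -21, 20] -> smallest is -25
  Remaining [17, 0, 11, -21, 20] -> smallest is -21
  Remaining [17, 0, 11, 20] -> smallest is 0
  Remaining [17, 11, 20] -> smallest is 11
  Remaining [17, 20] -> smallest is 17
  Remaining [20] -> smallest is 20
Collecting the picks in order gives the sorted list.
Final answer: [-46, -30, -25, -21, 0, 11, 17, 20]


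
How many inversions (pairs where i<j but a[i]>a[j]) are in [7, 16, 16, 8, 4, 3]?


For each element, count the later elements that are smaller than it:
  7 (index 0): smaller elements after it = [4, 3] -> 2
  16 (index 1): smaller elements after it = [8, 4, 3] -> 3
  16 (index 2): smaller elements after it = [8, 4, 3] -> 3
  8 (index 3): smaller elements after it = [4, 3] -> 2
  4 (index 4): smaller elements after it = [3] -> 1
Total inversions = 2 + 3 + 3 + 2 + 1 = 11
Final answer: 11


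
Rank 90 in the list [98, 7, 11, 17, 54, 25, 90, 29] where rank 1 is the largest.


Sort descending: [98, 90, 54, 29, 25, 17, 11, 7]
Find 90 in the sorted list.
90 is at position 2.
Final answer: 2


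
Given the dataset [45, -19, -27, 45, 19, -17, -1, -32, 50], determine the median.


First, sort the list: [-32, -27, -19, -17, -1, 19, 45, 45, 50]
The list has 9 elements (odd count).
The middle index is 4 (0-based), and the element there is -1.
Final answer: -1


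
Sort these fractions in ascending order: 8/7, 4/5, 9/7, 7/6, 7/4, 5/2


Convert to decimal for comparison:
  8/7 = 1.1429
  4/5 = 0.8
  9/7 = 1.2857
  7/6 = 1.1667
  7/4 = 1.75
  5/2 = 2.5
Decimals in increasing order: 0.8 < 1.1429 < 1.1667 < 1.2857 < 1.75 < 2.5
Writing each back as its fraction gives the sorted order.
Final answer: 4/5, 8/7, 7/6, 9/7, 7/4, 5/2


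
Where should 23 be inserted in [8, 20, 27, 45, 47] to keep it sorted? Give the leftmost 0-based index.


List is sorted: [8, 20, 27, 45, 47]
We need the leftmost position where 23 can be inserted, i.e. the first index whose element is >= 23 (or the end of the list if none is).
Binary search with low=0, high=5 (0-based indices):
  low=0, high=5, mid=2: a[2]=27 >= 23, so high = 2
  low=0, high=2, mid=1: a[1]=20 < 23, so low = 2
Now low = high = 2, so the insertion index is 2.
Final answer: 2


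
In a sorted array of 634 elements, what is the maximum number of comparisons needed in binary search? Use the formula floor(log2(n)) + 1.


Binary search halves the search space each step.
Maximum comparisons = floor(log2(634)) + 1
log2(634) = 9.3083
floor(log2(634)) = 9, so 9 + 1 = 10
Final answer: 10


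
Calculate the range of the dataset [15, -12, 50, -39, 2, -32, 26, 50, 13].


Maximum value: 50
Minimum value: -39
Range = 50 - (-39) = 89
Final answer: 89


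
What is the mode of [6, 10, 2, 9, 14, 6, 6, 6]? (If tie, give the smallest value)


Count the frequency of each value:
  2 appears 1 time(s)
  6 appears 4 time(s)
  9 appears 1 time(s)
  10 appears 1 time(s)
  14 appears 1 time(s)
Maximum frequency is 4.
Only 6 reaches that frequency, so it is the mode.
Final answer: 6


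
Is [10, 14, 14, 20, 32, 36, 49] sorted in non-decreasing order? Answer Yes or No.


Check consecutive pairs:
  10 <= 14? True
  14 <= 14? True
  14 <= 20? True
  20 <= 32? True
  32 <= 36? True
  36 <= 49? True
Every consecutive pair is in order, so the list is non-decreasing.
Final answer: Yes


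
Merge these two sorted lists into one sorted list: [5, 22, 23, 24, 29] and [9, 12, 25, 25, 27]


List A: [5, 22, 23, 24, 29]
List B: [9, 12, 25, 25, 27]
Repeatedly compare the front elements and take the smaller:
  5 vs 9 -> take 5
  22 vs 9 -> take 9
  22 vs 12 -> take 12
  22 vs 25 -> take 22
  23 vs 25 -> take 23
  24 vs 25 -> take 24
  29 vs 25 -> take 25
  29 vs 25 -> take 25
  29 vs 27 -> take 27
  B is exhausted; append the rest of A: [29]
Final answer: [5, 9, 12, 22, 23, 24, 25, 25, 27, 29]


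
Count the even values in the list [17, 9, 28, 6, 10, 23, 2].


Check each element:
  17 is odd
  9 is odd
  28 is even
  6 is even
  10 is even
  23 is odd
  2 is even
Evens: [28, 6, 10, 2]
Count of evens = 4
Final answer: 4


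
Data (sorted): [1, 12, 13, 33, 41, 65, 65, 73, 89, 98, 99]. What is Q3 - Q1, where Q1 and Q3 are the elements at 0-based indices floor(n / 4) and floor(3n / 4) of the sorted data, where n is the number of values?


The data has n = 11 elements.
Q1 index = floor(11 / 4) = floor(2.75) = 2; Q3 index = floor(3 * 11 / 4) = floor(8.25) = 8
Q1 = element at index 2 = 13
Q3 = element at index 8 = 89
IQR = 89 - 13 = 76
Final answer: 76


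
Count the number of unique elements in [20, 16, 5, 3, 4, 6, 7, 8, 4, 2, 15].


List all unique values:
Distinct values: [2, 3, 4, 5, 6, 7, 8, 15, 16, 20]
Count = 10
Final answer: 10


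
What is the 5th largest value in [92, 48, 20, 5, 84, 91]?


Sort descending: [92, 91, 84, 48, 20, 5]
The 5th element (1-indexed) is at index 4.
Value = 20
Final answer: 20


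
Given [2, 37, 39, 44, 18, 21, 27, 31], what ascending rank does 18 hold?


Sort ascending: [2, 18, 21, 27, 31, 37, 39, 44]
Find 18 in the sorted list.
18 is at position 2 (1-indexed).
Final answer: 2


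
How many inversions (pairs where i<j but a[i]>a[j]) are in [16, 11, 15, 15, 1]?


For each element, count the later elements that are smaller than it:
  16 (index 0): smaller elements after it = [11, 15, 15, 1] -> 4
  11 (index 1): smaller elements after it = [1] -> 1
  15 (index 2): smaller elements after it = [1] -> 1
  15 (index 3): smaller elements after it = [1] -> 1
Total inversions = 4 + 1 + 1 + 1 = 7
Final answer: 7


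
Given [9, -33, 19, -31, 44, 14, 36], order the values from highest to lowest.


Original list: [9, -33, 19, -31, 44, 14, 36]
Repeatedly take the largest remaining element:
  Remaining [9, -33, 19, -31, 44, 14, 36] -> largest is 44
  Remaining [9, -33, 19, -31, 14, 36] -> largest is 36
  Remaining [9, -33, 19, -31, 14] -> largest is 19
  Remaining [9, -33, -31, 14] -> largest is 14
  Remaining [9, -33, -31] -> largest is 9
  Remaining [-33, -31] -> largest is -31
  Remaining [-33] -> largest is -33
Collecting the picks in order gives the descending list.
Final answer: [44, 36, 19, 14, 9, -31, -33]


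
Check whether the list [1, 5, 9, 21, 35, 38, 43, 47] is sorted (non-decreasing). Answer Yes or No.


Check consecutive pairs:
  1 <= 5? True
  5 <= 9? True
  9 <= 21? True
  21 <= 35? True
  35 <= 38? True
  38 <= 43? True
  43 <= 47? True
Every consecutive pair is in order, so the list is non-decreasing.
Final answer: Yes


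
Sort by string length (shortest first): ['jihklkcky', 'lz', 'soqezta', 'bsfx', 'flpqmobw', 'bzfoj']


Compute lengths:
  'jihklkcky' has length 9
  'lz' has length 2
  'soqezta' has length 7
  'bsfx' has length 4
  'flpqmobw' has length 8
  'bzfoj' has length 5
Lengths in increasing order: 2 < 4 < 5 < 7 < 8 < 9
Listing the words in that order gives the answer.
Final answer: ['lz', 'bsfx', 'bzfoj', 'soqezta', 'flpqmobw', 'jihklkcky']


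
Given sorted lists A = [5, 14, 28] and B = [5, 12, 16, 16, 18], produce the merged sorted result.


List A: [5, 14, 28]
List B: [5, 12, 16, 16, 18]
Repeatedly compare the front elements and take the smaller:
  5 vs 5 -> take 5
  14 vs 5 -> take 5
  14 vs 12 -> take 12
  14 vs 16 -> take 14
  28 vs 16 -> take 16
  28 vs 16 -> take 16
  28 vs 18 -> take 18
  B is exhausted; append the rest of A: [28]
Final answer: [5, 5, 12, 14, 16, 16, 18, 28]


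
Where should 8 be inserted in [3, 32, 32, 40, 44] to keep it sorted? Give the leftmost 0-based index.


List is sorted: [3, 32, 32, 40, 44]
We need the leftmost position where 8 can be inserted, i.e. the first index whose element is >= 8 (or the end of the list if none is).
Binary search with low=0, high=5 (0-based indices):
  low=0, high=5, mid=2: a[2]=32 >= 8, so high = 2
  low=0, high=2, mid=1: a[1]=32 >= 8, so high = 1
  low=0, high=1, mid=0: a[0]=3 < 8, so low = 1
Now low = high = 1, so the insertion index is 1.
Final answer: 1


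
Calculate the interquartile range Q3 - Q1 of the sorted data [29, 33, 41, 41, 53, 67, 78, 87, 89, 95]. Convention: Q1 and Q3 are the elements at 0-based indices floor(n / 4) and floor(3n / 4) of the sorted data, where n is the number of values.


The data has n = 10 elements.
Q1 index = floor(10 / 4) = floor(2.5) = 2; Q3 index = floor(3 * 10 / 4) = floor(7.5) = 7
Q1 = element at index 2 = 41
Q3 = element at index 7 = 87
IQR = 87 - 41 = 46
Final answer: 46


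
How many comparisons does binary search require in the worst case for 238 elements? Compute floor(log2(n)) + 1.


Binary search halves the search space each step.
Maximum comparisons = floor(log2(238)) + 1
log2(238) = 7.8948
floor(log2(238)) = 7, so 7 + 1 = 8
Final answer: 8


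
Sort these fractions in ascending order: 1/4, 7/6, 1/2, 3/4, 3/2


Convert to decimal for comparison:
  1/4 = 0.25
  7/6 = 1.1667
  1/2 = 0.5
  3/4 = 0.75
  3/2 = 1.5
Decimals in increasing order: 0.25 < 0.5 < 0.75 < 1.1667 < 1.5
Writing each back as its fraction gives the sorted order.
Final answer: 1/4, 1/2, 3/4, 7/6, 3/2


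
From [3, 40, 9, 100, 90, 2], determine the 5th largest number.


Sort descending: [100, 90, 40, 9, 3, 2]
The 5th element (1-indexed) is at index 4.
Value = 3
Final answer: 3


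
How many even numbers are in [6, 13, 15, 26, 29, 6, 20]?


Check each element:
  6 is even
  13 is odd
  15 is odd
  26 is even
  29 is odd
  6 is even
  20 is even
Evens: [6, 26, 6, 20]
Count of evens = 4
Final answer: 4


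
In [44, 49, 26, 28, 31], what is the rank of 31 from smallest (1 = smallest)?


Sort ascending: [26, 28, 31, 44, 49]
Find 31 in the sorted list.
31 is at position 3 (1-indexed).
Final answer: 3


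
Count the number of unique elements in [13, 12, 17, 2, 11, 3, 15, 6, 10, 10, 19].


List all unique values:
Distinct values: [2, 3, 6, 10, 11, 12, 13, 15, 17, 19]
Count = 10
Final answer: 10


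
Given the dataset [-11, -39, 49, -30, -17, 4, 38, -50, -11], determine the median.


First, sort the list: [-50, -39, -30, -17, -11, -11, 4, 38, 49]
The list has 9 elements (odd count).
The middle index is 4 (0-based), and the element there is -11.
Final answer: -11


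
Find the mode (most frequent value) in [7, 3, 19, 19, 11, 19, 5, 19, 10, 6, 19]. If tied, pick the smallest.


Count the frequency of each value:
  3 appears 1 time(s)
  5 appears 1 time(s)
  6 appears 1 time(s)
  7 appears 1 time(s)
  10 appears 1 time(s)
  11 appears 1 time(s)
  19 appears 5 time(s)
Maximum frequency is 5.
Only 19 reaches that frequency, so it is the mode.
Final answer: 19


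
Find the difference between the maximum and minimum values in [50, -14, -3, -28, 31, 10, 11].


Maximum value: 50
Minimum value: -28
Range = 50 - (-28) = 78
Final answer: 78


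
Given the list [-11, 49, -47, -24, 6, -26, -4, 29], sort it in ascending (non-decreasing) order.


Original list: [-11, 49, -47, -24, 6, -26, -4, 29]
Repeatedly take the smallest remaining element:
  Remaining [-11, 49, -47, -24, 6, -26, -4, 29] -> smallest is -47
  Remaining [-11, 49, -24, 6, -26, -4, 29] -> smallest is -26
  Remaining [-11, 49, -24, 6, -4, 29] -> smallest is -24
  Remaining [-11, 49, 6, -4, 29] -> smallest is -11
  Remaining [49, 6, -4, 29] -> smallest is -4
  Remaining [49, 6, 29] -> smallest is 6
  Remaining [49, 29] -> smallest is 29
  Remaining [49] -> smallest is 49
Collecting the picks in order gives the sorted list.
Final answer: [-47, -26, -24, -11, -4, 6, 29, 49]


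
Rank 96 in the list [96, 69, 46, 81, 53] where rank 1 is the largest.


Sort descending: [96, 81, 69, 53, 46]
Find 96 in the sorted list.
96 is at position 1.
Final answer: 1


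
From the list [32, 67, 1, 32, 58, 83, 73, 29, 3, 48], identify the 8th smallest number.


Sort ascending: [1, 3, 29, 32, 32, 48, 58, 67, 73, 83]
The 8th element (1-indexed) is at index 7.
Value = 67
Final answer: 67


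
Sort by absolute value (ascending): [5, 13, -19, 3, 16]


Compute absolute values:
  |5| = 5
  |13| = 13
  |-19| = 19
  |3| = 3
  |16| = 16
Absolute values in increasing order: 3 < 5 < 13 < 16 < 19
Listing the original numbers in that order gives the answer.
Final answer: [3, 5, 13, 16, -19]


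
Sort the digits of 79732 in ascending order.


The number 79732 has digits: 7, 9, 7, 3, 2
Sorted: 2, 3, 7, 7, 9
Joining the sorted digits gives the result.
Final answer: 23779


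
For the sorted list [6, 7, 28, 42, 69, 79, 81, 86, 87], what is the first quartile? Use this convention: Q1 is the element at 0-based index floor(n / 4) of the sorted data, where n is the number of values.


The list has n = 9 elements.
Q1 index = floor(9 / 4) = floor(2.25) = 2
Counting from index 0 in the sorted data, the element at index 2 is 28.
Final answer: 28


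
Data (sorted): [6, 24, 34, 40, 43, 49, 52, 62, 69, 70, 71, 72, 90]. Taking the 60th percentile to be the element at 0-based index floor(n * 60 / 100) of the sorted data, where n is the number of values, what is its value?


The dataset has n = 13 elements.
Index = floor(13 * 60 / 100) = floor(780 / 100) = floor(7.8) = 7
Counting from index 0 in the sorted data, the element at index 7 is 62.
Final answer: 62


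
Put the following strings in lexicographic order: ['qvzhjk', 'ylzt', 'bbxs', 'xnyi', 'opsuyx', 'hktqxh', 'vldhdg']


Compare strings character by character (the first differing letter decides):
  'bbxs' < 'hktqxh' since 'b' < 'h' at position 1
  'hktqxh' < 'opsuyx' since 'h' < 'o' at position 1
  'opsuyx' < 'qvzhjk' since 'o' < 'q' at position 1
  'qvzhjk' < 'vldhdg' since 'q' < 'v' at position 1
  'vldhdg' < 'xnyi' since 'v' < 'x' at position 1
  'xnyi' < 'ylzt' since 'x' < 'y' at position 1
Chaining these comparisons gives the alphabetical order.
Final answer: ['bbxs', 'hktqxh', 'opsuyx', 'qvzhjk', 'vldhdg', 'xnyi', 'ylzt']


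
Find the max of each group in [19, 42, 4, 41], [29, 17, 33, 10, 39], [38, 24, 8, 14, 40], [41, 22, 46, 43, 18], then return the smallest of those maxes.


Find max of each group:
  Group 1: [19, 42, 4, 41] -> max = 42
  Group 2: [29, 17, 33, 10, 39] -> max = 39
  Group 3: [38, 24, 8, 14, 40] -> max = 40
  Group 4: [41, 22, 46, 43, 18] -> max = 46
Maxes: [42, 39, 40, 46]
Minimum of maxes = 39
Final answer: 39


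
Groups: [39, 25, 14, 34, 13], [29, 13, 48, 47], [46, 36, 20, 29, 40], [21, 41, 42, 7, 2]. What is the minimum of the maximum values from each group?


Find max of each group:
  Group 1: [39, 25, 14, 34, 13] -> max = 39
  Group 2: [29, 13, 48, 47] -> max = 48
  Group 3: [46, 36, 20, 29, 40] -> max = 46
  Group 4: [21, 41, 42, 7, 2] -> max = 42
Maxes: [39, 48, 46, 42]
Minimum of maxes = 39
Final answer: 39


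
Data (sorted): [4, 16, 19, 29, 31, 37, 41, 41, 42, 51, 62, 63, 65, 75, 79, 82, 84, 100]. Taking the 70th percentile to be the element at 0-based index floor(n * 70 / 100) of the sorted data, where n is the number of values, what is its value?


The dataset has n = 18 elements.
Index = floor(18 * 70 / 100) = floor(1260 / 100) = floor(12.6) = 12
Counting from index 0 in the sorted data, the element at index 12 is 65.
Final answer: 65


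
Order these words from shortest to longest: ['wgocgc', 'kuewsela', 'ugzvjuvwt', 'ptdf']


Compute lengths:
  'wgocgc' has length 6
  'kuewsela' has length 8
  'ugzvjuvwt' has length 9
  'ptdf' has length 4
Lengths in increasing order: 4 < 6 < 8 < 9
Listing the words in that order gives the answer.
Final answer: ['ptdf', 'wgocgc', 'kuewsela', 'ugzvjuvwt']


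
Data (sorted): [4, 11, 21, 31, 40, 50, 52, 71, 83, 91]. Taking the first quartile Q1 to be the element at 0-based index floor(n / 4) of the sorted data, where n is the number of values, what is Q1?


The list has n = 10 elements.
Q1 index = floor(10 / 4) = floor(2.5) = 2
Counting from index 0 in the sorted data, the element at index 2 is 21.
Final answer: 21


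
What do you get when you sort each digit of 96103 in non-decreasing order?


The number 96103 has digits: 9, 6, 1, 0, 3
Sorted: 0, 1, 3, 6, 9
Joining the sorted digits gives the result.
Final answer: 01369


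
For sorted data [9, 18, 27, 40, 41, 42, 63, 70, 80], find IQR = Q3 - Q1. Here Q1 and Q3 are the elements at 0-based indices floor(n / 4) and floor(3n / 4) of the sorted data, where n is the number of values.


The data has n = 9 elements.
Q1 index = floor(9 / 4) = floor(2.25) = 2; Q3 index = floor(3 * 9 / 4) = floor(6.75) = 6
Q1 = element at index 2 = 27
Q3 = element at index 6 = 63
IQR = 63 - 27 = 36
Final answer: 36


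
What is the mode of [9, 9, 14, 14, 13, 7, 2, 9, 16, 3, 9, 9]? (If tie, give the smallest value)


Count the frequency of each value:
  2 appears 1 time(s)
  3 appears 1 time(s)
  7 appears 1 time(s)
  9 appears 5 time(s)
  13 appears 1 time(s)
  14 appears 2 time(s)
  16 appears 1 time(s)
Maximum frequency is 5.
Only 9 reaches that frequency, so it is the mode.
Final answer: 9


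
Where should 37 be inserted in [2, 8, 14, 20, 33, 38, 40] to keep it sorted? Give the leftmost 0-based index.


List is sorted: [2, 8, 14, 20, 33, 38, 40]
We need the leftmost position where 37 can be inserted, i.e. the first index whose element is >= 37 (or the end of the list if none is).
Binary search with low=0, high=7 (0-based indices):
  low=0, high=7, mid=3: a[3]=20 < 37, so low = 4
  low=4, high=7, mid=5: a[5]=38 >= 37, so high = 5
  low=4, high=5, mid=4: a[4]=33 < 37, so low = 5
Now low = high = 5, so the insertion index is 5.
Final answer: 5


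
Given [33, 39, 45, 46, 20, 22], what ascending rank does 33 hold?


Sort ascending: [20, 22, 33, 39, 45, 46]
Find 33 in the sorted list.
33 is at position 3 (1-indexed).
Final answer: 3


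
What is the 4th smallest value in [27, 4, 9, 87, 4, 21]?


Sort ascending: [4, 4, 9, 21, 27, 87]
The 4th element (1-indexed) is at index 3.
Value = 21
Final answer: 21


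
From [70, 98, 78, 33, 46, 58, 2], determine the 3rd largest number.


Sort descending: [98, 78, 70, 58, 46, 33, 2]
The 3rd element (1-indexed) is at index 2.
Value = 70
Final answer: 70


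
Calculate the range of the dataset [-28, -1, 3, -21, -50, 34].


Maximum value: 34
Minimum value: -50
Range = 34 - (-50) = 84
Final answer: 84


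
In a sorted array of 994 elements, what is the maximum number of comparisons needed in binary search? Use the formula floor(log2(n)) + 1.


Binary search halves the search space each step.
Maximum comparisons = floor(log2(994)) + 1
log2(994) = 9.9571
floor(log2(994)) = 9, so 9 + 1 = 10
Final answer: 10


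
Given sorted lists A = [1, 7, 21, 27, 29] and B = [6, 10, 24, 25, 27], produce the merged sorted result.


List A: [1, 7, 21, 27, 29]
List B: [6, 10, 24, 25, 27]
Repeatedly compare the front elements and take the smaller:
  1 vs 6 -> take 1
  7 vs 6 -> take 6
  7 vs 10 -> take 7
  21 vs 10 -> take 10
  21 vs 24 -> take 21
  27 vs 24 -> take 24
  27 vs 25 -> take 25
  27 vs 27 -> take 27
  29 vs 27 -> take 27
  B is exhausted; append the rest of A: [29]
Final answer: [1, 6, 7, 10, 21, 24, 25, 27, 27, 29]


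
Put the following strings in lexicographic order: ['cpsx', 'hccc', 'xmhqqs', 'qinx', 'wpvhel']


Compare strings character by character (the first differing letter decides):
  'cpsx' < 'hccc' since 'c' < 'h' at position 1
  'hccc' < 'qinx' since 'h' < 'q' at position 1
  'qinx' < 'wpvhel' since 'q' < 'w' at position 1
  'wpvhel' < 'xmhqqs' since 'w' < 'x' at position 1
Chaining these comparisons gives the alphabetical order.
Final answer: ['cpsx', 'hccc', 'qinx', 'wpvhel', 'xmhqqs']
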